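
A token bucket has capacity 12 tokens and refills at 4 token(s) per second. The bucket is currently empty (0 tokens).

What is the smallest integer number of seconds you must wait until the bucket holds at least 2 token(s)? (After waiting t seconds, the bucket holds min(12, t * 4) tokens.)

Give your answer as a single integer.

Need t * 4 >= 2, so t >= 2/4.
Smallest integer t = ceil(2/4) = 1.

Answer: 1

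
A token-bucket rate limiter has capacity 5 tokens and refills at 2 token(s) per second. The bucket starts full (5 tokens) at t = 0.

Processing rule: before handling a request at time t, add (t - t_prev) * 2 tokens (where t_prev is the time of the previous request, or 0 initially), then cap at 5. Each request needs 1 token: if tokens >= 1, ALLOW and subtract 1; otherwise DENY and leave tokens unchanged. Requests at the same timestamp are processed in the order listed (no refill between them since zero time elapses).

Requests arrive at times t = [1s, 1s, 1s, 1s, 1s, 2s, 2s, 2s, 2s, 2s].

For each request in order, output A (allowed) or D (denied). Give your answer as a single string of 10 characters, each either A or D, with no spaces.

Answer: AAAAAAADDD

Derivation:
Simulating step by step:
  req#1 t=1s: ALLOW
  req#2 t=1s: ALLOW
  req#3 t=1s: ALLOW
  req#4 t=1s: ALLOW
  req#5 t=1s: ALLOW
  req#6 t=2s: ALLOW
  req#7 t=2s: ALLOW
  req#8 t=2s: DENY
  req#9 t=2s: DENY
  req#10 t=2s: DENY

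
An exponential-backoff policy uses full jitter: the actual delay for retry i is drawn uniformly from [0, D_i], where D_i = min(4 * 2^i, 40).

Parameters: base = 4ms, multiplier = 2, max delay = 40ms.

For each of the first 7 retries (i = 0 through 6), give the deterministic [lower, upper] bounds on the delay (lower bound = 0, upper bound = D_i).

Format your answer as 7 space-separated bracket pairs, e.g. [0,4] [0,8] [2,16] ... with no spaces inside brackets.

Answer: [0,4] [0,8] [0,16] [0,32] [0,40] [0,40] [0,40]

Derivation:
Computing bounds per retry:
  i=0: D_i=min(4*2^0,40)=4, bounds=[0,4]
  i=1: D_i=min(4*2^1,40)=8, bounds=[0,8]
  i=2: D_i=min(4*2^2,40)=16, bounds=[0,16]
  i=3: D_i=min(4*2^3,40)=32, bounds=[0,32]
  i=4: D_i=min(4*2^4,40)=40, bounds=[0,40]
  i=5: D_i=min(4*2^5,40)=40, bounds=[0,40]
  i=6: D_i=min(4*2^6,40)=40, bounds=[0,40]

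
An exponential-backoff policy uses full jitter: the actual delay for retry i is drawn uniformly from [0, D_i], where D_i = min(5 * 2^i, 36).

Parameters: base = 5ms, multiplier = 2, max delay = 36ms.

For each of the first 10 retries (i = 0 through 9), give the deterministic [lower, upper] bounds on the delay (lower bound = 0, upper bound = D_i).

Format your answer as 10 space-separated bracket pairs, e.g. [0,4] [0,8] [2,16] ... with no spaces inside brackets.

Computing bounds per retry:
  i=0: D_i=min(5*2^0,36)=5, bounds=[0,5]
  i=1: D_i=min(5*2^1,36)=10, bounds=[0,10]
  i=2: D_i=min(5*2^2,36)=20, bounds=[0,20]
  i=3: D_i=min(5*2^3,36)=36, bounds=[0,36]
  i=4: D_i=min(5*2^4,36)=36, bounds=[0,36]
  i=5: D_i=min(5*2^5,36)=36, bounds=[0,36]
  i=6: D_i=min(5*2^6,36)=36, bounds=[0,36]
  i=7: D_i=min(5*2^7,36)=36, bounds=[0,36]
  i=8: D_i=min(5*2^8,36)=36, bounds=[0,36]
  i=9: D_i=min(5*2^9,36)=36, bounds=[0,36]

Answer: [0,5] [0,10] [0,20] [0,36] [0,36] [0,36] [0,36] [0,36] [0,36] [0,36]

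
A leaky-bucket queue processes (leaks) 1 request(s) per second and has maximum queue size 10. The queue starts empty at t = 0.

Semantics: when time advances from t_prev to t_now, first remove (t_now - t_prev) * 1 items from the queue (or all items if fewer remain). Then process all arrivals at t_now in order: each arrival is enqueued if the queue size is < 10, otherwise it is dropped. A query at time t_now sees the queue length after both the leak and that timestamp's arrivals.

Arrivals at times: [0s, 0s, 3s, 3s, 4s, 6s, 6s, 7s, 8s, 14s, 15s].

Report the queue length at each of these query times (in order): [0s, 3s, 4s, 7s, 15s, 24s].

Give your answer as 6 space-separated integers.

Queue lengths at query times:
  query t=0s: backlog = 2
  query t=3s: backlog = 2
  query t=4s: backlog = 2
  query t=7s: backlog = 2
  query t=15s: backlog = 1
  query t=24s: backlog = 0

Answer: 2 2 2 2 1 0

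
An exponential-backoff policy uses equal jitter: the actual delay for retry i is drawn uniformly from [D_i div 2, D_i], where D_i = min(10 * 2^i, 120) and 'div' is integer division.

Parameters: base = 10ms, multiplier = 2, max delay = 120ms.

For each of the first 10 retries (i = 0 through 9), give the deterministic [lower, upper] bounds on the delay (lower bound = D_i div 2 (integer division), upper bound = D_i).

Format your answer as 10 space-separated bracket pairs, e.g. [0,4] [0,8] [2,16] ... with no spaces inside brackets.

Computing bounds per retry:
  i=0: D_i=min(10*2^0,120)=10, bounds=[5,10]
  i=1: D_i=min(10*2^1,120)=20, bounds=[10,20]
  i=2: D_i=min(10*2^2,120)=40, bounds=[20,40]
  i=3: D_i=min(10*2^3,120)=80, bounds=[40,80]
  i=4: D_i=min(10*2^4,120)=120, bounds=[60,120]
  i=5: D_i=min(10*2^5,120)=120, bounds=[60,120]
  i=6: D_i=min(10*2^6,120)=120, bounds=[60,120]
  i=7: D_i=min(10*2^7,120)=120, bounds=[60,120]
  i=8: D_i=min(10*2^8,120)=120, bounds=[60,120]
  i=9: D_i=min(10*2^9,120)=120, bounds=[60,120]

Answer: [5,10] [10,20] [20,40] [40,80] [60,120] [60,120] [60,120] [60,120] [60,120] [60,120]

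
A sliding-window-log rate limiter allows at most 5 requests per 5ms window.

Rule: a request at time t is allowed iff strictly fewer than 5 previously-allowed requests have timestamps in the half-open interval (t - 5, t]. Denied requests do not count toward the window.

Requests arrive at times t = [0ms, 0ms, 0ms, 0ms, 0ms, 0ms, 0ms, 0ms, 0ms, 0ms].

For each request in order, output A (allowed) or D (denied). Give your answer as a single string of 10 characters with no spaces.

Tracking allowed requests in the window:
  req#1 t=0ms: ALLOW
  req#2 t=0ms: ALLOW
  req#3 t=0ms: ALLOW
  req#4 t=0ms: ALLOW
  req#5 t=0ms: ALLOW
  req#6 t=0ms: DENY
  req#7 t=0ms: DENY
  req#8 t=0ms: DENY
  req#9 t=0ms: DENY
  req#10 t=0ms: DENY

Answer: AAAAADDDDD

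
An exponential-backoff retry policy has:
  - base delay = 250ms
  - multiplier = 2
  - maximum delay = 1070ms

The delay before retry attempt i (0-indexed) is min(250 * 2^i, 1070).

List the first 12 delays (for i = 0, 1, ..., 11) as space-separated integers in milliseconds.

Answer: 250 500 1000 1070 1070 1070 1070 1070 1070 1070 1070 1070

Derivation:
Computing each delay:
  i=0: min(250*2^0, 1070) = 250
  i=1: min(250*2^1, 1070) = 500
  i=2: min(250*2^2, 1070) = 1000
  i=3: min(250*2^3, 1070) = 1070
  i=4: min(250*2^4, 1070) = 1070
  i=5: min(250*2^5, 1070) = 1070
  i=6: min(250*2^6, 1070) = 1070
  i=7: min(250*2^7, 1070) = 1070
  i=8: min(250*2^8, 1070) = 1070
  i=9: min(250*2^9, 1070) = 1070
  i=10: min(250*2^10, 1070) = 1070
  i=11: min(250*2^11, 1070) = 1070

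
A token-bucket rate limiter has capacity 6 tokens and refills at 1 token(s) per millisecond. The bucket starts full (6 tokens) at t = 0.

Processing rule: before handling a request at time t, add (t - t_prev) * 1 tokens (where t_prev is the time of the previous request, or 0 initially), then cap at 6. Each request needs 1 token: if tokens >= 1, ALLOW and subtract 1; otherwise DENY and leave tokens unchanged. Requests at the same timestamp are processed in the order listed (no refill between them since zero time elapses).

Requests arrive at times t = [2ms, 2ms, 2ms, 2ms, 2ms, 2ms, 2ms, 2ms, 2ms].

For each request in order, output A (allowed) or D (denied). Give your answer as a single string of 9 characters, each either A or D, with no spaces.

Answer: AAAAAADDD

Derivation:
Simulating step by step:
  req#1 t=2ms: ALLOW
  req#2 t=2ms: ALLOW
  req#3 t=2ms: ALLOW
  req#4 t=2ms: ALLOW
  req#5 t=2ms: ALLOW
  req#6 t=2ms: ALLOW
  req#7 t=2ms: DENY
  req#8 t=2ms: DENY
  req#9 t=2ms: DENY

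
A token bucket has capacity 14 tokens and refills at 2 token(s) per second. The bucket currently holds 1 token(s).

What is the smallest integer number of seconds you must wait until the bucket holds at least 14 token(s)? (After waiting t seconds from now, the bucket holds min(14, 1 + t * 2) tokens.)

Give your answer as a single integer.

Need 1 + t * 2 >= 14, so t >= 13/2.
Smallest integer t = ceil(13/2) = 7.

Answer: 7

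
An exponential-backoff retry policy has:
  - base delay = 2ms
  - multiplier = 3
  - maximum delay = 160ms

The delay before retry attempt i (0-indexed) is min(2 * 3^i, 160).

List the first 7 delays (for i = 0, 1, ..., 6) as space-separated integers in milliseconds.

Answer: 2 6 18 54 160 160 160

Derivation:
Computing each delay:
  i=0: min(2*3^0, 160) = 2
  i=1: min(2*3^1, 160) = 6
  i=2: min(2*3^2, 160) = 18
  i=3: min(2*3^3, 160) = 54
  i=4: min(2*3^4, 160) = 160
  i=5: min(2*3^5, 160) = 160
  i=6: min(2*3^6, 160) = 160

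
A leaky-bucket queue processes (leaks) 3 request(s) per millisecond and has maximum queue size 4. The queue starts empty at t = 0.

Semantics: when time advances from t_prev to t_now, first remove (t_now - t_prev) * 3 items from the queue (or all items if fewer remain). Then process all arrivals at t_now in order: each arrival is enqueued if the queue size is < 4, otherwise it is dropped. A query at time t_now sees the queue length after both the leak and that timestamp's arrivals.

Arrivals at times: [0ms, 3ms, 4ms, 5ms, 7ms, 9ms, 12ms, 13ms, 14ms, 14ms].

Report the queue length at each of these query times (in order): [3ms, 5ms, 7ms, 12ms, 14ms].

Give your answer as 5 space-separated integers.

Answer: 1 1 1 1 2

Derivation:
Queue lengths at query times:
  query t=3ms: backlog = 1
  query t=5ms: backlog = 1
  query t=7ms: backlog = 1
  query t=12ms: backlog = 1
  query t=14ms: backlog = 2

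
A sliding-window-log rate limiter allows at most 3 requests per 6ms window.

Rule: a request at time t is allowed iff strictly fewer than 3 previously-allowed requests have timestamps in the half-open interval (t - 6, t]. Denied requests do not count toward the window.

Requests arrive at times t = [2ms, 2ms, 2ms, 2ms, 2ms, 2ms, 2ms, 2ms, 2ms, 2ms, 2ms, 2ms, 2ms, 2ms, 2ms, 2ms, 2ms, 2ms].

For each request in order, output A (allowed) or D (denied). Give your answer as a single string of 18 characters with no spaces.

Answer: AAADDDDDDDDDDDDDDD

Derivation:
Tracking allowed requests in the window:
  req#1 t=2ms: ALLOW
  req#2 t=2ms: ALLOW
  req#3 t=2ms: ALLOW
  req#4 t=2ms: DENY
  req#5 t=2ms: DENY
  req#6 t=2ms: DENY
  req#7 t=2ms: DENY
  req#8 t=2ms: DENY
  req#9 t=2ms: DENY
  req#10 t=2ms: DENY
  req#11 t=2ms: DENY
  req#12 t=2ms: DENY
  req#13 t=2ms: DENY
  req#14 t=2ms: DENY
  req#15 t=2ms: DENY
  req#16 t=2ms: DENY
  req#17 t=2ms: DENY
  req#18 t=2ms: DENY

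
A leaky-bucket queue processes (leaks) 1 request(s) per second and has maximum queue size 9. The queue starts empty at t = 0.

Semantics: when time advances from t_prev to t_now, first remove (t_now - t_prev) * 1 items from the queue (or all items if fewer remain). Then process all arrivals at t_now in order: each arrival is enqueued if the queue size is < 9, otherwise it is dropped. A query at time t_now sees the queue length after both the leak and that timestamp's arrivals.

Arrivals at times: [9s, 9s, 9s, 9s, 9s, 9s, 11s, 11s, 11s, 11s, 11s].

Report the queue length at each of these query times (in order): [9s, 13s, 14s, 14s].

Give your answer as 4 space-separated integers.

Answer: 6 7 6 6

Derivation:
Queue lengths at query times:
  query t=9s: backlog = 6
  query t=13s: backlog = 7
  query t=14s: backlog = 6
  query t=14s: backlog = 6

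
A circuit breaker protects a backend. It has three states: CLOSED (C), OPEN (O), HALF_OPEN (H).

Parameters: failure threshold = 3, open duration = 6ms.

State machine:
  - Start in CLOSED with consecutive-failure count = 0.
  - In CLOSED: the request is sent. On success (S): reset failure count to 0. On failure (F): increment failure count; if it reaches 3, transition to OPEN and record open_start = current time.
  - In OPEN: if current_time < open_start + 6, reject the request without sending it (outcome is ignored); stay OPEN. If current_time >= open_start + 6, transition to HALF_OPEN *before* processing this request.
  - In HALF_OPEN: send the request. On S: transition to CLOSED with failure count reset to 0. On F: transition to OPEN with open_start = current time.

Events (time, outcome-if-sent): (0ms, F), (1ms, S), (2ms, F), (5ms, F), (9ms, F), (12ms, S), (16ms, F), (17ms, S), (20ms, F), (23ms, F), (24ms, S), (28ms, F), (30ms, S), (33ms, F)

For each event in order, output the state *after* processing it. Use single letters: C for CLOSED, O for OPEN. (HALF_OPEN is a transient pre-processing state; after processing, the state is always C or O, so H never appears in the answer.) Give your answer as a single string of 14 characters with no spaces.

Answer: CCCCOOOOOOOOCC

Derivation:
State after each event:
  event#1 t=0ms outcome=F: state=CLOSED
  event#2 t=1ms outcome=S: state=CLOSED
  event#3 t=2ms outcome=F: state=CLOSED
  event#4 t=5ms outcome=F: state=CLOSED
  event#5 t=9ms outcome=F: state=OPEN
  event#6 t=12ms outcome=S: state=OPEN
  event#7 t=16ms outcome=F: state=OPEN
  event#8 t=17ms outcome=S: state=OPEN
  event#9 t=20ms outcome=F: state=OPEN
  event#10 t=23ms outcome=F: state=OPEN
  event#11 t=24ms outcome=S: state=OPEN
  event#12 t=28ms outcome=F: state=OPEN
  event#13 t=30ms outcome=S: state=CLOSED
  event#14 t=33ms outcome=F: state=CLOSED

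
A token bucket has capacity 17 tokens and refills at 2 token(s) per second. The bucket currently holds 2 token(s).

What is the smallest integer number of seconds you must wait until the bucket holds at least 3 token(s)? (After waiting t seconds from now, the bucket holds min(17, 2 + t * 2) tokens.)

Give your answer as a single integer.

Answer: 1

Derivation:
Need 2 + t * 2 >= 3, so t >= 1/2.
Smallest integer t = ceil(1/2) = 1.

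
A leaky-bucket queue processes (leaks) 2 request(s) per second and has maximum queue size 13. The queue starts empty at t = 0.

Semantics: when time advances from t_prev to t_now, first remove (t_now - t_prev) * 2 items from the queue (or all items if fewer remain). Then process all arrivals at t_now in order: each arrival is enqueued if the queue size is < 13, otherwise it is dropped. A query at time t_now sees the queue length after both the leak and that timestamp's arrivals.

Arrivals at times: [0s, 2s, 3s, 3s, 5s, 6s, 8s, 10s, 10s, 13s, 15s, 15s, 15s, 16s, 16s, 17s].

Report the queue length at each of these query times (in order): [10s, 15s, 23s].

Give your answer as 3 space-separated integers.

Queue lengths at query times:
  query t=10s: backlog = 2
  query t=15s: backlog = 3
  query t=23s: backlog = 0

Answer: 2 3 0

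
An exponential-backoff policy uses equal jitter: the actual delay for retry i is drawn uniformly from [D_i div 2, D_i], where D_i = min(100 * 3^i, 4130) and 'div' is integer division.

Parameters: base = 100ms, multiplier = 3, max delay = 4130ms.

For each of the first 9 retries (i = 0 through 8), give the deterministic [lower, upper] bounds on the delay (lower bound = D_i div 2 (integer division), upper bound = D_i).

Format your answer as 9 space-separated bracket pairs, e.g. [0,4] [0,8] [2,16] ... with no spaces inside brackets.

Computing bounds per retry:
  i=0: D_i=min(100*3^0,4130)=100, bounds=[50,100]
  i=1: D_i=min(100*3^1,4130)=300, bounds=[150,300]
  i=2: D_i=min(100*3^2,4130)=900, bounds=[450,900]
  i=3: D_i=min(100*3^3,4130)=2700, bounds=[1350,2700]
  i=4: D_i=min(100*3^4,4130)=4130, bounds=[2065,4130]
  i=5: D_i=min(100*3^5,4130)=4130, bounds=[2065,4130]
  i=6: D_i=min(100*3^6,4130)=4130, bounds=[2065,4130]
  i=7: D_i=min(100*3^7,4130)=4130, bounds=[2065,4130]
  i=8: D_i=min(100*3^8,4130)=4130, bounds=[2065,4130]

Answer: [50,100] [150,300] [450,900] [1350,2700] [2065,4130] [2065,4130] [2065,4130] [2065,4130] [2065,4130]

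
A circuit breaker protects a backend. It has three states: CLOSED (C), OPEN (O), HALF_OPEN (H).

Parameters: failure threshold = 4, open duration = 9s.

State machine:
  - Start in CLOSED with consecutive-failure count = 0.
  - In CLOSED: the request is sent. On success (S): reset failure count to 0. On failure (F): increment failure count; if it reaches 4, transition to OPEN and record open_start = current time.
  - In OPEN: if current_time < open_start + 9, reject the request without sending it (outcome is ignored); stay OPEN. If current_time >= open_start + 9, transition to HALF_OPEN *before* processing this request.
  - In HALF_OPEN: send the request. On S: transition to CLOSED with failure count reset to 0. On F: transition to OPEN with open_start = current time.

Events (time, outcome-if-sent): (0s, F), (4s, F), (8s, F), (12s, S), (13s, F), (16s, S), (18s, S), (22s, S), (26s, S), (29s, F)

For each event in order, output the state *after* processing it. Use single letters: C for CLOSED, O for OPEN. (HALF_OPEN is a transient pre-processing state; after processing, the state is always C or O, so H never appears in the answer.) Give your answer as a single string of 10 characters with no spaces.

Answer: CCCCCCCCCC

Derivation:
State after each event:
  event#1 t=0s outcome=F: state=CLOSED
  event#2 t=4s outcome=F: state=CLOSED
  event#3 t=8s outcome=F: state=CLOSED
  event#4 t=12s outcome=S: state=CLOSED
  event#5 t=13s outcome=F: state=CLOSED
  event#6 t=16s outcome=S: state=CLOSED
  event#7 t=18s outcome=S: state=CLOSED
  event#8 t=22s outcome=S: state=CLOSED
  event#9 t=26s outcome=S: state=CLOSED
  event#10 t=29s outcome=F: state=CLOSED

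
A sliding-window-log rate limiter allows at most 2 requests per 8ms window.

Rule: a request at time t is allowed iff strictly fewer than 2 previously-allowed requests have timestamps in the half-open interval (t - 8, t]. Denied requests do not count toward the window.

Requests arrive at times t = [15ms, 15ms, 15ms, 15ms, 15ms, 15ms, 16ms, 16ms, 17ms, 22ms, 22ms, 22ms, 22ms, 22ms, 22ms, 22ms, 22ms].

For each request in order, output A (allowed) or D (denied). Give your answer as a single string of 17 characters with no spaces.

Answer: AADDDDDDDDDDDDDDD

Derivation:
Tracking allowed requests in the window:
  req#1 t=15ms: ALLOW
  req#2 t=15ms: ALLOW
  req#3 t=15ms: DENY
  req#4 t=15ms: DENY
  req#5 t=15ms: DENY
  req#6 t=15ms: DENY
  req#7 t=16ms: DENY
  req#8 t=16ms: DENY
  req#9 t=17ms: DENY
  req#10 t=22ms: DENY
  req#11 t=22ms: DENY
  req#12 t=22ms: DENY
  req#13 t=22ms: DENY
  req#14 t=22ms: DENY
  req#15 t=22ms: DENY
  req#16 t=22ms: DENY
  req#17 t=22ms: DENY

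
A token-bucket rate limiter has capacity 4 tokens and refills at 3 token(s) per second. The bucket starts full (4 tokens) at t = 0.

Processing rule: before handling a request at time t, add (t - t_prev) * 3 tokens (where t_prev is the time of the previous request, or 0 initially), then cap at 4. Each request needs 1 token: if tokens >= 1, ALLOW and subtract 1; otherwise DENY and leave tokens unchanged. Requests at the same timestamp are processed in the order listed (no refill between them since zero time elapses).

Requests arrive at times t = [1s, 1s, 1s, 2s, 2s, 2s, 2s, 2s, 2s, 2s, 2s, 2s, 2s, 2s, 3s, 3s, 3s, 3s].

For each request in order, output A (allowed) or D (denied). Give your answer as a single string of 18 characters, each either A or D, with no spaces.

Simulating step by step:
  req#1 t=1s: ALLOW
  req#2 t=1s: ALLOW
  req#3 t=1s: ALLOW
  req#4 t=2s: ALLOW
  req#5 t=2s: ALLOW
  req#6 t=2s: ALLOW
  req#7 t=2s: ALLOW
  req#8 t=2s: DENY
  req#9 t=2s: DENY
  req#10 t=2s: DENY
  req#11 t=2s: DENY
  req#12 t=2s: DENY
  req#13 t=2s: DENY
  req#14 t=2s: DENY
  req#15 t=3s: ALLOW
  req#16 t=3s: ALLOW
  req#17 t=3s: ALLOW
  req#18 t=3s: DENY

Answer: AAAAAAADDDDDDDAAAD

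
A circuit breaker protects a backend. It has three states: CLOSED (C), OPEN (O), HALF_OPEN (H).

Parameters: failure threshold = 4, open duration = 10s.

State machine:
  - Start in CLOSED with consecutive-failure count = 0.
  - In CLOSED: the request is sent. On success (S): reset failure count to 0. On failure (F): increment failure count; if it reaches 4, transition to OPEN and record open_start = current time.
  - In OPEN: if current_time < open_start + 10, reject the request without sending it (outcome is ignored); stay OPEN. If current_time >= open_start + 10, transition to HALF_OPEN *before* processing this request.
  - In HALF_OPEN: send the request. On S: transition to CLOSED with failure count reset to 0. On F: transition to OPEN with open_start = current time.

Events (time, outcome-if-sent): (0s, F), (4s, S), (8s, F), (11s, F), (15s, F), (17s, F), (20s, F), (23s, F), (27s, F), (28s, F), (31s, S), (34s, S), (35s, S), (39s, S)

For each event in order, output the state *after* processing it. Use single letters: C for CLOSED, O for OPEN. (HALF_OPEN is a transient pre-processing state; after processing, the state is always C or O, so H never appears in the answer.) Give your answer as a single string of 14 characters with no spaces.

Answer: CCCCCOOOOOOOOC

Derivation:
State after each event:
  event#1 t=0s outcome=F: state=CLOSED
  event#2 t=4s outcome=S: state=CLOSED
  event#3 t=8s outcome=F: state=CLOSED
  event#4 t=11s outcome=F: state=CLOSED
  event#5 t=15s outcome=F: state=CLOSED
  event#6 t=17s outcome=F: state=OPEN
  event#7 t=20s outcome=F: state=OPEN
  event#8 t=23s outcome=F: state=OPEN
  event#9 t=27s outcome=F: state=OPEN
  event#10 t=28s outcome=F: state=OPEN
  event#11 t=31s outcome=S: state=OPEN
  event#12 t=34s outcome=S: state=OPEN
  event#13 t=35s outcome=S: state=OPEN
  event#14 t=39s outcome=S: state=CLOSED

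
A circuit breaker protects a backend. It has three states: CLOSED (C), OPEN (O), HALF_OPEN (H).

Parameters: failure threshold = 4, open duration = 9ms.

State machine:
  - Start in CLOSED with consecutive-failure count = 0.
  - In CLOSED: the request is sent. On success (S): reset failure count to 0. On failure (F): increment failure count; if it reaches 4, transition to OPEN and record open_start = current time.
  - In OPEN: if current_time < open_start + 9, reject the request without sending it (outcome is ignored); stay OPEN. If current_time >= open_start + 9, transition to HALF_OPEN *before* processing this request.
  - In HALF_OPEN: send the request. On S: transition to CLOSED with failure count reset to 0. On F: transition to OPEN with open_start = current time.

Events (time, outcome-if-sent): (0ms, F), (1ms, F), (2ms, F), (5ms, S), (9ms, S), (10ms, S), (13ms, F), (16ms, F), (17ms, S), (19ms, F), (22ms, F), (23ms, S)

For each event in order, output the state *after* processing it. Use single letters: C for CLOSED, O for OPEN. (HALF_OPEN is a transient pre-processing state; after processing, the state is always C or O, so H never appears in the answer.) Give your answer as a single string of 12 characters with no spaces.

Answer: CCCCCCCCCCCC

Derivation:
State after each event:
  event#1 t=0ms outcome=F: state=CLOSED
  event#2 t=1ms outcome=F: state=CLOSED
  event#3 t=2ms outcome=F: state=CLOSED
  event#4 t=5ms outcome=S: state=CLOSED
  event#5 t=9ms outcome=S: state=CLOSED
  event#6 t=10ms outcome=S: state=CLOSED
  event#7 t=13ms outcome=F: state=CLOSED
  event#8 t=16ms outcome=F: state=CLOSED
  event#9 t=17ms outcome=S: state=CLOSED
  event#10 t=19ms outcome=F: state=CLOSED
  event#11 t=22ms outcome=F: state=CLOSED
  event#12 t=23ms outcome=S: state=CLOSED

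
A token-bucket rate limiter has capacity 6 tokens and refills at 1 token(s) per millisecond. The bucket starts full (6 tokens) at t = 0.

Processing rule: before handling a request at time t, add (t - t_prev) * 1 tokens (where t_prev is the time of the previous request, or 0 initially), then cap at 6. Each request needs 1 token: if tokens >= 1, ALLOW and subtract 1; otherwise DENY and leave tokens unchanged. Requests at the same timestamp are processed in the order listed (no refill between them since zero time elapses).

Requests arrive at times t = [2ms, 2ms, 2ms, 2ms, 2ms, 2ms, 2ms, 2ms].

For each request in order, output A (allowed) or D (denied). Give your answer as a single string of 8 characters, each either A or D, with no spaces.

Simulating step by step:
  req#1 t=2ms: ALLOW
  req#2 t=2ms: ALLOW
  req#3 t=2ms: ALLOW
  req#4 t=2ms: ALLOW
  req#5 t=2ms: ALLOW
  req#6 t=2ms: ALLOW
  req#7 t=2ms: DENY
  req#8 t=2ms: DENY

Answer: AAAAAADD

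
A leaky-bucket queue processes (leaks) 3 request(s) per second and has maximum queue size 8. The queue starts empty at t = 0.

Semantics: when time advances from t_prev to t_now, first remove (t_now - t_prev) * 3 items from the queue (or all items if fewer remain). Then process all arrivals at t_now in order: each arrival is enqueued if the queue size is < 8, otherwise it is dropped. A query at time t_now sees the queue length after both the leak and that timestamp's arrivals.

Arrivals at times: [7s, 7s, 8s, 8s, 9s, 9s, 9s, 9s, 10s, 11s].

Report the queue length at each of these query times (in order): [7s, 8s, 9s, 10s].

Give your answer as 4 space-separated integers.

Answer: 2 2 4 2

Derivation:
Queue lengths at query times:
  query t=7s: backlog = 2
  query t=8s: backlog = 2
  query t=9s: backlog = 4
  query t=10s: backlog = 2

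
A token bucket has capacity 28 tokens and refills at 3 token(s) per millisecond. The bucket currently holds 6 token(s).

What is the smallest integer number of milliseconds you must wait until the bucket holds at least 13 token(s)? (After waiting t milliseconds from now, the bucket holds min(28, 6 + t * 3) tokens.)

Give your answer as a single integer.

Answer: 3

Derivation:
Need 6 + t * 3 >= 13, so t >= 7/3.
Smallest integer t = ceil(7/3) = 3.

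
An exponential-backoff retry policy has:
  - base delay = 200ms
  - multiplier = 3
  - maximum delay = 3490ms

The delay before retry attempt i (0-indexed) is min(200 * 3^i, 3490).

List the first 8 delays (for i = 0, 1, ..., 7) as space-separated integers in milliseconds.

Answer: 200 600 1800 3490 3490 3490 3490 3490

Derivation:
Computing each delay:
  i=0: min(200*3^0, 3490) = 200
  i=1: min(200*3^1, 3490) = 600
  i=2: min(200*3^2, 3490) = 1800
  i=3: min(200*3^3, 3490) = 3490
  i=4: min(200*3^4, 3490) = 3490
  i=5: min(200*3^5, 3490) = 3490
  i=6: min(200*3^6, 3490) = 3490
  i=7: min(200*3^7, 3490) = 3490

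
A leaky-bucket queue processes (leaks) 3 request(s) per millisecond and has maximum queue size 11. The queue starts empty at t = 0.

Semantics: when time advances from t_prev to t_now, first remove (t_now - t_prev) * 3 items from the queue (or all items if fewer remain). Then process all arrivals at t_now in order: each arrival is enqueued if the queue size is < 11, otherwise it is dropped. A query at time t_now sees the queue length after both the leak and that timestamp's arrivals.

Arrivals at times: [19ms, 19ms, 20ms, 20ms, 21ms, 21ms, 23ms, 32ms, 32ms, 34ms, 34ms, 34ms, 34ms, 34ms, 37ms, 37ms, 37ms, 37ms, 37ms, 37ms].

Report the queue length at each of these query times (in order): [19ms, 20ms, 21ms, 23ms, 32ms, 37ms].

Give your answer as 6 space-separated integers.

Queue lengths at query times:
  query t=19ms: backlog = 2
  query t=20ms: backlog = 2
  query t=21ms: backlog = 2
  query t=23ms: backlog = 1
  query t=32ms: backlog = 2
  query t=37ms: backlog = 6

Answer: 2 2 2 1 2 6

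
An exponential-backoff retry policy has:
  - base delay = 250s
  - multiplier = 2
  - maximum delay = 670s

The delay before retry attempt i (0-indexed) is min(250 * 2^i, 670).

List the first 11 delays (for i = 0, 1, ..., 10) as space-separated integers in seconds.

Computing each delay:
  i=0: min(250*2^0, 670) = 250
  i=1: min(250*2^1, 670) = 500
  i=2: min(250*2^2, 670) = 670
  i=3: min(250*2^3, 670) = 670
  i=4: min(250*2^4, 670) = 670
  i=5: min(250*2^5, 670) = 670
  i=6: min(250*2^6, 670) = 670
  i=7: min(250*2^7, 670) = 670
  i=8: min(250*2^8, 670) = 670
  i=9: min(250*2^9, 670) = 670
  i=10: min(250*2^10, 670) = 670

Answer: 250 500 670 670 670 670 670 670 670 670 670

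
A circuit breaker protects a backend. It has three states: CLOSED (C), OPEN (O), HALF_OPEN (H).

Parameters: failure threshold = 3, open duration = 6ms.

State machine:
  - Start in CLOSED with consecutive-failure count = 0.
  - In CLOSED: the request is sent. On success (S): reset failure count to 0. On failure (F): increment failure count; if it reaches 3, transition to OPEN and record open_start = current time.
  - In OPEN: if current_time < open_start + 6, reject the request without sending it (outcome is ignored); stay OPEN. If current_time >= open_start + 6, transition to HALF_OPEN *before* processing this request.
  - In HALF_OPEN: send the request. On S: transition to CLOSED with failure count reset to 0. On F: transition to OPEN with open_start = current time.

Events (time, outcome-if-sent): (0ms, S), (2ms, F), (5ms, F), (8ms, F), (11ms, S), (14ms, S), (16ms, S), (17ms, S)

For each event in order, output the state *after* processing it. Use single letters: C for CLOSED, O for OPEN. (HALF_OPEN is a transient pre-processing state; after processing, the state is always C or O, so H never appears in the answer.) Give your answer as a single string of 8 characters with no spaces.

Answer: CCCOOCCC

Derivation:
State after each event:
  event#1 t=0ms outcome=S: state=CLOSED
  event#2 t=2ms outcome=F: state=CLOSED
  event#3 t=5ms outcome=F: state=CLOSED
  event#4 t=8ms outcome=F: state=OPEN
  event#5 t=11ms outcome=S: state=OPEN
  event#6 t=14ms outcome=S: state=CLOSED
  event#7 t=16ms outcome=S: state=CLOSED
  event#8 t=17ms outcome=S: state=CLOSED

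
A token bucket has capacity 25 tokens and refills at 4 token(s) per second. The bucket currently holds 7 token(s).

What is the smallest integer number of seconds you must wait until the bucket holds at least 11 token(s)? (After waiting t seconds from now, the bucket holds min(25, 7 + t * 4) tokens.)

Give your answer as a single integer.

Answer: 1

Derivation:
Need 7 + t * 4 >= 11, so t >= 4/4.
Smallest integer t = ceil(4/4) = 1.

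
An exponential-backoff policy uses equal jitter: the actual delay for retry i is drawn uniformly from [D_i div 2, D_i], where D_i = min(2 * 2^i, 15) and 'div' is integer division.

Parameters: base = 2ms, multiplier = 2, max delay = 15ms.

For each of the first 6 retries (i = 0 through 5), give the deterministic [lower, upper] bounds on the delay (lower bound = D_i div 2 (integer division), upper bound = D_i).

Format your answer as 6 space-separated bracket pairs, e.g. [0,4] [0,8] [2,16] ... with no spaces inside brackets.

Computing bounds per retry:
  i=0: D_i=min(2*2^0,15)=2, bounds=[1,2]
  i=1: D_i=min(2*2^1,15)=4, bounds=[2,4]
  i=2: D_i=min(2*2^2,15)=8, bounds=[4,8]
  i=3: D_i=min(2*2^3,15)=15, bounds=[7,15]
  i=4: D_i=min(2*2^4,15)=15, bounds=[7,15]
  i=5: D_i=min(2*2^5,15)=15, bounds=[7,15]

Answer: [1,2] [2,4] [4,8] [7,15] [7,15] [7,15]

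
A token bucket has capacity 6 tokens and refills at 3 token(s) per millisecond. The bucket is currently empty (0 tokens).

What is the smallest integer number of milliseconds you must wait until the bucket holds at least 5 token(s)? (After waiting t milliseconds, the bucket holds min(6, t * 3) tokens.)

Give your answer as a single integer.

Need t * 3 >= 5, so t >= 5/3.
Smallest integer t = ceil(5/3) = 2.

Answer: 2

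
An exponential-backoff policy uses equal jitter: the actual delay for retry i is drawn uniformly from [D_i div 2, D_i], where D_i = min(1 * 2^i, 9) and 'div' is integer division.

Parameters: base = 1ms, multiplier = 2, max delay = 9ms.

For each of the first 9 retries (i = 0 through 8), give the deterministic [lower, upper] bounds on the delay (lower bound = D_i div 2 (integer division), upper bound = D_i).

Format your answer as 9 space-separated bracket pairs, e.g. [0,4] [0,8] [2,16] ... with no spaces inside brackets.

Computing bounds per retry:
  i=0: D_i=min(1*2^0,9)=1, bounds=[0,1]
  i=1: D_i=min(1*2^1,9)=2, bounds=[1,2]
  i=2: D_i=min(1*2^2,9)=4, bounds=[2,4]
  i=3: D_i=min(1*2^3,9)=8, bounds=[4,8]
  i=4: D_i=min(1*2^4,9)=9, bounds=[4,9]
  i=5: D_i=min(1*2^5,9)=9, bounds=[4,9]
  i=6: D_i=min(1*2^6,9)=9, bounds=[4,9]
  i=7: D_i=min(1*2^7,9)=9, bounds=[4,9]
  i=8: D_i=min(1*2^8,9)=9, bounds=[4,9]

Answer: [0,1] [1,2] [2,4] [4,8] [4,9] [4,9] [4,9] [4,9] [4,9]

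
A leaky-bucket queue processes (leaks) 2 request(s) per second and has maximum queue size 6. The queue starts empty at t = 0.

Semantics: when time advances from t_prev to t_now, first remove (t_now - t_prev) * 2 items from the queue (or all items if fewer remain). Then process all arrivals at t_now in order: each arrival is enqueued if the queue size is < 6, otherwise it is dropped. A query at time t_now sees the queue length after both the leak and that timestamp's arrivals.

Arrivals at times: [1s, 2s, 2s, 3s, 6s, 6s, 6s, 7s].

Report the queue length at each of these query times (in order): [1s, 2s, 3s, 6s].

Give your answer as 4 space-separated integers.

Queue lengths at query times:
  query t=1s: backlog = 1
  query t=2s: backlog = 2
  query t=3s: backlog = 1
  query t=6s: backlog = 3

Answer: 1 2 1 3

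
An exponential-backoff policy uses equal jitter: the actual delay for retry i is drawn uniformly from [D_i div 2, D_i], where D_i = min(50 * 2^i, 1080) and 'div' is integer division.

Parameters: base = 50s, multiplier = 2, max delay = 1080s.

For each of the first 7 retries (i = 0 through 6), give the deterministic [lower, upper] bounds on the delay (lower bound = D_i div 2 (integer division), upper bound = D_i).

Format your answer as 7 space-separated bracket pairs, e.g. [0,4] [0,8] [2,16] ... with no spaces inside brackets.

Computing bounds per retry:
  i=0: D_i=min(50*2^0,1080)=50, bounds=[25,50]
  i=1: D_i=min(50*2^1,1080)=100, bounds=[50,100]
  i=2: D_i=min(50*2^2,1080)=200, bounds=[100,200]
  i=3: D_i=min(50*2^3,1080)=400, bounds=[200,400]
  i=4: D_i=min(50*2^4,1080)=800, bounds=[400,800]
  i=5: D_i=min(50*2^5,1080)=1080, bounds=[540,1080]
  i=6: D_i=min(50*2^6,1080)=1080, bounds=[540,1080]

Answer: [25,50] [50,100] [100,200] [200,400] [400,800] [540,1080] [540,1080]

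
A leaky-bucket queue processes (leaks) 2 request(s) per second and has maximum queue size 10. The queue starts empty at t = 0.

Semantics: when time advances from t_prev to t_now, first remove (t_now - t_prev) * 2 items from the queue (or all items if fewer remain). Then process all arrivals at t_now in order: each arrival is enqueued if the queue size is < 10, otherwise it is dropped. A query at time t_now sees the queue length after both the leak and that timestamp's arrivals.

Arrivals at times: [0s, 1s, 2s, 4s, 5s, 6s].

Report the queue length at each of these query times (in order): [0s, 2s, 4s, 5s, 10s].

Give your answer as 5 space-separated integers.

Answer: 1 1 1 1 0

Derivation:
Queue lengths at query times:
  query t=0s: backlog = 1
  query t=2s: backlog = 1
  query t=4s: backlog = 1
  query t=5s: backlog = 1
  query t=10s: backlog = 0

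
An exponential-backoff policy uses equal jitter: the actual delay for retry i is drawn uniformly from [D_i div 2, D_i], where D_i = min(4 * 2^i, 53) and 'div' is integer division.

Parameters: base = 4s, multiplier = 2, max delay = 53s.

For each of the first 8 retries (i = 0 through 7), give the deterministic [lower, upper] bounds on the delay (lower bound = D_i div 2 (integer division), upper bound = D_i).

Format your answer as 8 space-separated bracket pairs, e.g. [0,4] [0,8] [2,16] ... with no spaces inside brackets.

Computing bounds per retry:
  i=0: D_i=min(4*2^0,53)=4, bounds=[2,4]
  i=1: D_i=min(4*2^1,53)=8, bounds=[4,8]
  i=2: D_i=min(4*2^2,53)=16, bounds=[8,16]
  i=3: D_i=min(4*2^3,53)=32, bounds=[16,32]
  i=4: D_i=min(4*2^4,53)=53, bounds=[26,53]
  i=5: D_i=min(4*2^5,53)=53, bounds=[26,53]
  i=6: D_i=min(4*2^6,53)=53, bounds=[26,53]
  i=7: D_i=min(4*2^7,53)=53, bounds=[26,53]

Answer: [2,4] [4,8] [8,16] [16,32] [26,53] [26,53] [26,53] [26,53]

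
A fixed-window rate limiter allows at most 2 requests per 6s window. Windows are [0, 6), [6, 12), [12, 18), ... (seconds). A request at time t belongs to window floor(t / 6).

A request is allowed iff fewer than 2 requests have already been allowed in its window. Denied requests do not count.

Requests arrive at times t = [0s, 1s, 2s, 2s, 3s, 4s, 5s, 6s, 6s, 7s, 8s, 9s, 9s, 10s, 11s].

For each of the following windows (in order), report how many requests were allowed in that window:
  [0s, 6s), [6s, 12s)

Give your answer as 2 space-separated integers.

Answer: 2 2

Derivation:
Processing requests:
  req#1 t=0s (window 0): ALLOW
  req#2 t=1s (window 0): ALLOW
  req#3 t=2s (window 0): DENY
  req#4 t=2s (window 0): DENY
  req#5 t=3s (window 0): DENY
  req#6 t=4s (window 0): DENY
  req#7 t=5s (window 0): DENY
  req#8 t=6s (window 1): ALLOW
  req#9 t=6s (window 1): ALLOW
  req#10 t=7s (window 1): DENY
  req#11 t=8s (window 1): DENY
  req#12 t=9s (window 1): DENY
  req#13 t=9s (window 1): DENY
  req#14 t=10s (window 1): DENY
  req#15 t=11s (window 1): DENY

Allowed counts by window: 2 2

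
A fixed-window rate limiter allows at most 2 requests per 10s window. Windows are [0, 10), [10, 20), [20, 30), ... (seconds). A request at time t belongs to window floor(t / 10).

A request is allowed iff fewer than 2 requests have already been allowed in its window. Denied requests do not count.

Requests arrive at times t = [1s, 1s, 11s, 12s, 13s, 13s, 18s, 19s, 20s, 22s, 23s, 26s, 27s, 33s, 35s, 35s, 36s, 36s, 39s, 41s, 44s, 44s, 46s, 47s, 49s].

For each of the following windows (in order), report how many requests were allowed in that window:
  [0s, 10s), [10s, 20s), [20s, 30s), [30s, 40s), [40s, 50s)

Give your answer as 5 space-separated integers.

Processing requests:
  req#1 t=1s (window 0): ALLOW
  req#2 t=1s (window 0): ALLOW
  req#3 t=11s (window 1): ALLOW
  req#4 t=12s (window 1): ALLOW
  req#5 t=13s (window 1): DENY
  req#6 t=13s (window 1): DENY
  req#7 t=18s (window 1): DENY
  req#8 t=19s (window 1): DENY
  req#9 t=20s (window 2): ALLOW
  req#10 t=22s (window 2): ALLOW
  req#11 t=23s (window 2): DENY
  req#12 t=26s (window 2): DENY
  req#13 t=27s (window 2): DENY
  req#14 t=33s (window 3): ALLOW
  req#15 t=35s (window 3): ALLOW
  req#16 t=35s (window 3): DENY
  req#17 t=36s (window 3): DENY
  req#18 t=36s (window 3): DENY
  req#19 t=39s (window 3): DENY
  req#20 t=41s (window 4): ALLOW
  req#21 t=44s (window 4): ALLOW
  req#22 t=44s (window 4): DENY
  req#23 t=46s (window 4): DENY
  req#24 t=47s (window 4): DENY
  req#25 t=49s (window 4): DENY

Allowed counts by window: 2 2 2 2 2

Answer: 2 2 2 2 2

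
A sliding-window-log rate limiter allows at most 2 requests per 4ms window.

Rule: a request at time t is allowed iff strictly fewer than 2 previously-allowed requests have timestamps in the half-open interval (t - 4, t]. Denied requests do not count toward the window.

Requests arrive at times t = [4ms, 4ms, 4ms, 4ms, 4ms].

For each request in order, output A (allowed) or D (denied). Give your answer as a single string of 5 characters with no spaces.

Tracking allowed requests in the window:
  req#1 t=4ms: ALLOW
  req#2 t=4ms: ALLOW
  req#3 t=4ms: DENY
  req#4 t=4ms: DENY
  req#5 t=4ms: DENY

Answer: AADDD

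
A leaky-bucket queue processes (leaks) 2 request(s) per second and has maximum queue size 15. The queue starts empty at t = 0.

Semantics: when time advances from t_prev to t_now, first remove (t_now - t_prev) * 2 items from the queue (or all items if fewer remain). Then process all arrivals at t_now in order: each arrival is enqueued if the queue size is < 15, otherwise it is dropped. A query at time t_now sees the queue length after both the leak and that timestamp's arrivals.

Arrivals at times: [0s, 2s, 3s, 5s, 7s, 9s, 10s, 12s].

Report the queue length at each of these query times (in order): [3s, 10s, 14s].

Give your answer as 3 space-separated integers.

Queue lengths at query times:
  query t=3s: backlog = 1
  query t=10s: backlog = 1
  query t=14s: backlog = 0

Answer: 1 1 0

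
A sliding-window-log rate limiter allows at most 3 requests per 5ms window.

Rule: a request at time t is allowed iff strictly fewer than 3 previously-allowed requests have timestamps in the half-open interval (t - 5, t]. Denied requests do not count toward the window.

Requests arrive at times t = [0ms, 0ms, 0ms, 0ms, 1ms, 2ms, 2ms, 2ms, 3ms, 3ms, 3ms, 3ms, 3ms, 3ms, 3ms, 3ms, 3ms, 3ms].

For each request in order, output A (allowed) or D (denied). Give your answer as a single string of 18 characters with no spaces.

Tracking allowed requests in the window:
  req#1 t=0ms: ALLOW
  req#2 t=0ms: ALLOW
  req#3 t=0ms: ALLOW
  req#4 t=0ms: DENY
  req#5 t=1ms: DENY
  req#6 t=2ms: DENY
  req#7 t=2ms: DENY
  req#8 t=2ms: DENY
  req#9 t=3ms: DENY
  req#10 t=3ms: DENY
  req#11 t=3ms: DENY
  req#12 t=3ms: DENY
  req#13 t=3ms: DENY
  req#14 t=3ms: DENY
  req#15 t=3ms: DENY
  req#16 t=3ms: DENY
  req#17 t=3ms: DENY
  req#18 t=3ms: DENY

Answer: AAADDDDDDDDDDDDDDD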